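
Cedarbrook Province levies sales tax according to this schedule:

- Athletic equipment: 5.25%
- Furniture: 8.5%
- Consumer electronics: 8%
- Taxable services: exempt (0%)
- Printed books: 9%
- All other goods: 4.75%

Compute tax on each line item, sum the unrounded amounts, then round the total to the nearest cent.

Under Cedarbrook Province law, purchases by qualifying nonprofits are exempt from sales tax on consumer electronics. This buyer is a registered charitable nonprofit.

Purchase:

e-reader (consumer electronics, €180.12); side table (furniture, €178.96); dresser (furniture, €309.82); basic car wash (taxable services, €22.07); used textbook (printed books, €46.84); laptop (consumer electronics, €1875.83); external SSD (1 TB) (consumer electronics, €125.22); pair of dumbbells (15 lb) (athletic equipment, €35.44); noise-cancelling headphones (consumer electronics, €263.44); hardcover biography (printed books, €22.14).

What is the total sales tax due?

E-reader €180.12: consumer electronics, buyer-exempt → 0% → €0.00
Side table €178.96: furniture → 8.5% → €15.2116
Dresser €309.82: furniture → 8.5% → €26.3347
Basic car wash €22.07: taxable services → 0% → €0.00
Used textbook €46.84: printed books → 9% → €4.2156
Laptop €1875.83: consumer electronics, buyer-exempt → 0% → €0.00
External SSD (1 TB) €125.22: consumer electronics, buyer-exempt → 0% → €0.00
Pair of dumbbells (15 lb) €35.44: athletic equipment → 5.25% → €1.8606
Noise-cancelling headphones €263.44: consumer electronics, buyer-exempt → 0% → €0.00
Hardcover biography €22.14: printed books → 9% → €1.9926
Unrounded tax sum = €49.6151 → €49.62

€49.62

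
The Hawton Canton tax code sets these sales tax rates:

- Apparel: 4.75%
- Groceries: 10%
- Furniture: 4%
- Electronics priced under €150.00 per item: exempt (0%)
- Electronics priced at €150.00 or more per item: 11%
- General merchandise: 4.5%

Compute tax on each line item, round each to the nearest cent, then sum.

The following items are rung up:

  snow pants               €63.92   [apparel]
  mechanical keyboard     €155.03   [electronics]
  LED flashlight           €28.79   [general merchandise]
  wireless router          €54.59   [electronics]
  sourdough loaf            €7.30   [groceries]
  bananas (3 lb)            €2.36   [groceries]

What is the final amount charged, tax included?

€334.35

Snow pants €63.92: apparel → 4.75% → €3.04
Mechanical keyboard €155.03: electronics, €150.00 or more → 11% → €17.05
LED flashlight €28.79: general merchandise → 4.5% → €1.30
Wireless router €54.59: electronics, under €150.00 → 0% → €0.00
Sourdough loaf €7.30: groceries → 10% → €0.73
Bananas (3 lb) €2.36: groceries → 10% → €0.24
Subtotal = €311.99; tax = €22.36; total due = €334.35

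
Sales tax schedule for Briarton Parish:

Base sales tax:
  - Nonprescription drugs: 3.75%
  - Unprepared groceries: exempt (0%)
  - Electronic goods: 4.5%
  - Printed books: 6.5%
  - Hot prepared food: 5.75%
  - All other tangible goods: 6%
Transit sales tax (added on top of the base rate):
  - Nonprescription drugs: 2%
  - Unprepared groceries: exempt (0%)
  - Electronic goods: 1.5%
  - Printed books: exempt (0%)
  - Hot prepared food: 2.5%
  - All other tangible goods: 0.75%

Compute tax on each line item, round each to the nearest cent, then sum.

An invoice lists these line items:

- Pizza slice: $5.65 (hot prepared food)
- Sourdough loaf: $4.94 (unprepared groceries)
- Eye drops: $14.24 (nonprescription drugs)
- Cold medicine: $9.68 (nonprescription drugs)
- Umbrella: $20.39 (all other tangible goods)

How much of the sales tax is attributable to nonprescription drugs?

$1.38

Eye drops $14.24: nonprescription drugs → 3.75% + 2% transit = 5.75% → $0.82
Cold medicine $9.68: nonprescription drugs → 3.75% + 2% transit = 5.75% → $0.56
Tax on nonprescription drugs = $0.82 + $0.56 = $1.38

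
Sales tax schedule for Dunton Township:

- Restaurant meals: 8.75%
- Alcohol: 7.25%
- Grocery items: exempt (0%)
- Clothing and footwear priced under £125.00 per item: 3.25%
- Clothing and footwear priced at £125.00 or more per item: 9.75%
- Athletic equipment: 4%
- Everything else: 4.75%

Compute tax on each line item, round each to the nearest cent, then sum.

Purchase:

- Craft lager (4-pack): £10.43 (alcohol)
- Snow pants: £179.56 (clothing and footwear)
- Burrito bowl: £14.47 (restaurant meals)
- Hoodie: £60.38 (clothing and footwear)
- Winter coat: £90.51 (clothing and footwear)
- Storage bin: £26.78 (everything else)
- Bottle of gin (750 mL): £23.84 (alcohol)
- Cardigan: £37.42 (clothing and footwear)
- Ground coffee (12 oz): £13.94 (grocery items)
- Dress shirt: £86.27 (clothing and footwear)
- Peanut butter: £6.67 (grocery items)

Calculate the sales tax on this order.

£31.46

Craft lager (4-pack) £10.43: alcohol → 7.25% → £0.76
Snow pants £179.56: clothing and footwear, £125.00 or more → 9.75% → £17.51
Burrito bowl £14.47: restaurant meals → 8.75% → £1.27
Hoodie £60.38: clothing and footwear, under £125.00 → 3.25% → £1.96
Winter coat £90.51: clothing and footwear, under £125.00 → 3.25% → £2.94
Storage bin £26.78: everything else → 4.75% → £1.27
Bottle of gin (750 mL) £23.84: alcohol → 7.25% → £1.73
Cardigan £37.42: clothing and footwear, under £125.00 → 3.25% → £1.22
Ground coffee (12 oz) £13.94: grocery items → 0% → £0.00
Dress shirt £86.27: clothing and footwear, under £125.00 → 3.25% → £2.80
Peanut butter £6.67: grocery items → 0% → £0.00
Total tax = £0.76 + £17.51 + £1.27 + £1.96 + £2.94 + £1.27 + £1.73 + £1.22 + £2.80 = £31.46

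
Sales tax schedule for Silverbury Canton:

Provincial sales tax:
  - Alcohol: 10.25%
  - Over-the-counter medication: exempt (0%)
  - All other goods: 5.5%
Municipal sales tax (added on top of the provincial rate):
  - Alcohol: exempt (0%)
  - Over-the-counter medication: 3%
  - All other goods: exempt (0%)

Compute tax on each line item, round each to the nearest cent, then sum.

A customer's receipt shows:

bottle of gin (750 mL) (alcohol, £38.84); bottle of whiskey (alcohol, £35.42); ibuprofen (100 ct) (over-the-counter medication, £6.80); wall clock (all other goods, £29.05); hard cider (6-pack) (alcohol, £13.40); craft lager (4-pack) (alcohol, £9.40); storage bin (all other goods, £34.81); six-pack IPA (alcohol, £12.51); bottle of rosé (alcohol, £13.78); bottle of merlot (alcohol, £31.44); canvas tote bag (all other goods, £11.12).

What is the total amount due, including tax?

Bottle of gin (750 mL) £38.84: alcohol → 10.25% + 0% municipal = 10.25% → £3.98
Bottle of whiskey £35.42: alcohol → 10.25% + 0% municipal = 10.25% → £3.63
Ibuprofen (100 ct) £6.80: over-the-counter medication → 0% + 3% municipal = 3% → £0.20
Wall clock £29.05: all other goods → 5.5% + 0% municipal = 5.5% → £1.60
Hard cider (6-pack) £13.40: alcohol → 10.25% + 0% municipal = 10.25% → £1.37
Craft lager (4-pack) £9.40: alcohol → 10.25% + 0% municipal = 10.25% → £0.96
Storage bin £34.81: all other goods → 5.5% + 0% municipal = 5.5% → £1.91
Six-pack IPA £12.51: alcohol → 10.25% + 0% municipal = 10.25% → £1.28
Bottle of rosé £13.78: alcohol → 10.25% + 0% municipal = 10.25% → £1.41
Bottle of merlot £31.44: alcohol → 10.25% + 0% municipal = 10.25% → £3.22
Canvas tote bag £11.12: all other goods → 5.5% + 0% municipal = 5.5% → £0.61
Subtotal = £236.57; tax = £20.17; total due = £256.74

£256.74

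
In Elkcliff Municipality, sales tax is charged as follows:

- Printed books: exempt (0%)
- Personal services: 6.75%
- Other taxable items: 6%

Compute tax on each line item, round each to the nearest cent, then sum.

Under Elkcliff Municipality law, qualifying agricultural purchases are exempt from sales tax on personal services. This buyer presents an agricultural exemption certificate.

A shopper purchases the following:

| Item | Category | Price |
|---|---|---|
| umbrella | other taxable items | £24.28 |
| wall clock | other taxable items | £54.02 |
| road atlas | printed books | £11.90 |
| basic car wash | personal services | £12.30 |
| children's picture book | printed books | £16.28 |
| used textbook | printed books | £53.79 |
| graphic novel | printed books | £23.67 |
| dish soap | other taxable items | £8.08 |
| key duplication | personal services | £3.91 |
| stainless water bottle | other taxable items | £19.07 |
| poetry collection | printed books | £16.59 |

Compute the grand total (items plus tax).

Umbrella £24.28: other taxable items → 6% → £1.46
Wall clock £54.02: other taxable items → 6% → £3.24
Road atlas £11.90: printed books → 0% → £0.00
Basic car wash £12.30: personal services, buyer-exempt → 0% → £0.00
Children's picture book £16.28: printed books → 0% → £0.00
Used textbook £53.79: printed books → 0% → £0.00
Graphic novel £23.67: printed books → 0% → £0.00
Dish soap £8.08: other taxable items → 6% → £0.48
Key duplication £3.91: personal services, buyer-exempt → 0% → £0.00
Stainless water bottle £19.07: other taxable items → 6% → £1.14
Poetry collection £16.59: printed books → 0% → £0.00
Subtotal = £243.89; tax = £6.32; total due = £250.21

£250.21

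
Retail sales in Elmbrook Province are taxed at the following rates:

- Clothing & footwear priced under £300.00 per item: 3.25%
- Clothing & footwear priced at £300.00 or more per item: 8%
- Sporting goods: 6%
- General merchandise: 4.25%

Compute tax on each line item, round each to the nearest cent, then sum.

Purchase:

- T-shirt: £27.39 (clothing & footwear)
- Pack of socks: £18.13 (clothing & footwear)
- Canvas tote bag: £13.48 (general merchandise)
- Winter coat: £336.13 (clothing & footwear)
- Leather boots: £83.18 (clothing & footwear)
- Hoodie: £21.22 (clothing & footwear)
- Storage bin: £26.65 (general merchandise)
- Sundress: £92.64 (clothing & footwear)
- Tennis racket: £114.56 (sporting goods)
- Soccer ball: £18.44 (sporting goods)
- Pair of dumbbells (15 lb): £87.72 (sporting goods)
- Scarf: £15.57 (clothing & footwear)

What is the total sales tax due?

T-shirt £27.39: clothing & footwear, under £300.00 → 3.25% → £0.89
Pack of socks £18.13: clothing & footwear, under £300.00 → 3.25% → £0.59
Canvas tote bag £13.48: general merchandise → 4.25% → £0.57
Winter coat £336.13: clothing & footwear, £300.00 or more → 8% → £26.89
Leather boots £83.18: clothing & footwear, under £300.00 → 3.25% → £2.70
Hoodie £21.22: clothing & footwear, under £300.00 → 3.25% → £0.69
Storage bin £26.65: general merchandise → 4.25% → £1.13
Sundress £92.64: clothing & footwear, under £300.00 → 3.25% → £3.01
Tennis racket £114.56: sporting goods → 6% → £6.87
Soccer ball £18.44: sporting goods → 6% → £1.11
Pair of dumbbells (15 lb) £87.72: sporting goods → 6% → £5.26
Scarf £15.57: clothing & footwear, under £300.00 → 3.25% → £0.51
Total tax = £0.89 + £0.59 + £0.57 + £26.89 + £2.70 + £0.69 + £1.13 + £3.01 + £6.87 + £1.11 + £5.26 + £0.51 = £50.22

£50.22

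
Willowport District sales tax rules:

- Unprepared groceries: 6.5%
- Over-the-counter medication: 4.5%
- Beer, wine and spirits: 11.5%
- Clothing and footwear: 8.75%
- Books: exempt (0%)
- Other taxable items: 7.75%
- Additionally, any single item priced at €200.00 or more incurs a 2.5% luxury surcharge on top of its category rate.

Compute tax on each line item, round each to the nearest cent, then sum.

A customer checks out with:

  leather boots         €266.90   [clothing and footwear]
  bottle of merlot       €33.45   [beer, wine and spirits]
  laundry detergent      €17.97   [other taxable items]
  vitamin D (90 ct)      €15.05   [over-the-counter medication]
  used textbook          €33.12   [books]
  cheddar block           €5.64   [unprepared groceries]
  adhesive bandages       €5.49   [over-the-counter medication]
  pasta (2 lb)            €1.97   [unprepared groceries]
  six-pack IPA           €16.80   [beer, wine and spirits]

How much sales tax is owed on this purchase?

Leather boots €266.90: clothing and footwear → 8.75% + 2.5% surcharge = 11.25% → €30.03
Bottle of merlot €33.45: beer, wine and spirits → 11.5% → €3.85
Laundry detergent €17.97: other taxable items → 7.75% → €1.39
Vitamin D (90 ct) €15.05: over-the-counter medication → 4.5% → €0.68
Used textbook €33.12: books → 0% → €0.00
Cheddar block €5.64: unprepared groceries → 6.5% → €0.37
Adhesive bandages €5.49: over-the-counter medication → 4.5% → €0.25
Pasta (2 lb) €1.97: unprepared groceries → 6.5% → €0.13
Six-pack IPA €16.80: beer, wine and spirits → 11.5% → €1.93
Total tax = €30.03 + €3.85 + €1.39 + €0.68 + €0.37 + €0.25 + €0.13 + €1.93 = €38.63

€38.63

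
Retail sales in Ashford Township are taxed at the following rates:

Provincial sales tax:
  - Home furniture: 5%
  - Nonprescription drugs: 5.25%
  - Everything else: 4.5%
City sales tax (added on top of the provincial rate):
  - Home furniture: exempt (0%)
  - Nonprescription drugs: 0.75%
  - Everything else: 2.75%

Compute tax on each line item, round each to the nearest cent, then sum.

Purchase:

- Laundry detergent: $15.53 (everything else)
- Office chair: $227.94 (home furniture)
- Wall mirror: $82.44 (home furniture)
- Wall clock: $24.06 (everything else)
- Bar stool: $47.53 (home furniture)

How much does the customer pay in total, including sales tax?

Laundry detergent $15.53: everything else → 4.5% + 2.75% city = 7.25% → $1.13
Office chair $227.94: home furniture → 5% + 0% city = 5% → $11.40
Wall mirror $82.44: home furniture → 5% + 0% city = 5% → $4.12
Wall clock $24.06: everything else → 4.5% + 2.75% city = 7.25% → $1.74
Bar stool $47.53: home furniture → 5% + 0% city = 5% → $2.38
Subtotal = $397.50; tax = $20.77; total due = $418.27

$418.27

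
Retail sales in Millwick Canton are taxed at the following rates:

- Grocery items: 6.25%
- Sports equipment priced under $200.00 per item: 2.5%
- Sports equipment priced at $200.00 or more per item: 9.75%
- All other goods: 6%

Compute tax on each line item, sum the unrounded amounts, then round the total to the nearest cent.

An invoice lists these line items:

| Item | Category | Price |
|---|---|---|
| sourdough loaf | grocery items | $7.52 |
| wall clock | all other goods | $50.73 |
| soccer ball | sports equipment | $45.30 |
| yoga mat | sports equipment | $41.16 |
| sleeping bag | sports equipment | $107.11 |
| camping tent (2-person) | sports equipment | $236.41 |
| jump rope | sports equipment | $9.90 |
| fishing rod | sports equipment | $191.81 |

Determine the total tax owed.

Sourdough loaf $7.52: grocery items → 6.25% → $0.47
Wall clock $50.73: all other goods → 6% → $3.0438
Soccer ball $45.30: sports equipment, under $200.00 → 2.5% → $1.1325
Yoga mat $41.16: sports equipment, under $200.00 → 2.5% → $1.029
Sleeping bag $107.11: sports equipment, under $200.00 → 2.5% → $2.67775
Camping tent (2-person) $236.41: sports equipment, $200.00 or more → 9.75% → $23.049975
Jump rope $9.90: sports equipment, under $200.00 → 2.5% → $0.2475
Fishing rod $191.81: sports equipment, under $200.00 → 2.5% → $4.79525
Unrounded tax sum = $36.445775 → $36.45

$36.45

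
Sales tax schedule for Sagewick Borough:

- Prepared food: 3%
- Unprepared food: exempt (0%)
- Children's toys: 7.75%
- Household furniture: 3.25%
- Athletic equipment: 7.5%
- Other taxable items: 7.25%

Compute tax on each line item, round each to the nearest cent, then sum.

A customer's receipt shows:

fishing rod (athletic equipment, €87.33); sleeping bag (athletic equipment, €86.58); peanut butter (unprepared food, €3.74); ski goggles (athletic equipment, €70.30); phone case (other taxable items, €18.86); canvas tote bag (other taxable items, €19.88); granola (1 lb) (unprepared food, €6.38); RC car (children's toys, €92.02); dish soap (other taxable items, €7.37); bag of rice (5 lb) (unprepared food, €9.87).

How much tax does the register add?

Fishing rod €87.33: athletic equipment → 7.5% → €6.55
Sleeping bag €86.58: athletic equipment → 7.5% → €6.49
Peanut butter €3.74: unprepared food → 0% → €0.00
Ski goggles €70.30: athletic equipment → 7.5% → €5.27
Phone case €18.86: other taxable items → 7.25% → €1.37
Canvas tote bag €19.88: other taxable items → 7.25% → €1.44
Granola (1 lb) €6.38: unprepared food → 0% → €0.00
RC car €92.02: children's toys → 7.75% → €7.13
Dish soap €7.37: other taxable items → 7.25% → €0.53
Bag of rice (5 lb) €9.87: unprepared food → 0% → €0.00
Total tax = €6.55 + €6.49 + €5.27 + €1.37 + €1.44 + €7.13 + €0.53 = €28.78

€28.78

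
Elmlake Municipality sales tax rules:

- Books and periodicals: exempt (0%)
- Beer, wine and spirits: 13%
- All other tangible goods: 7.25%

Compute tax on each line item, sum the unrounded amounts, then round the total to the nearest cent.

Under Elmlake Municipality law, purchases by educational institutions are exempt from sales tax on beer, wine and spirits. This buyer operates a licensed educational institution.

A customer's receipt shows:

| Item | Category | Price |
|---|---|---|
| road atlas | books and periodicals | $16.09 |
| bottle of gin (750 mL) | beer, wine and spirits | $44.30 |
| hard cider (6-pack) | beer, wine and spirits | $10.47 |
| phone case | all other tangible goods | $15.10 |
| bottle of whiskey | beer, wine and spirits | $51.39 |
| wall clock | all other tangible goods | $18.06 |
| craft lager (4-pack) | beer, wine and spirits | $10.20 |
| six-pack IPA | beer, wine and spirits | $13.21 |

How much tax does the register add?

Road atlas $16.09: books and periodicals → 0% → $0.00
Bottle of gin (750 mL) $44.30: beer, wine and spirits, buyer-exempt → 0% → $0.00
Hard cider (6-pack) $10.47: beer, wine and spirits, buyer-exempt → 0% → $0.00
Phone case $15.10: all other tangible goods → 7.25% → $1.09475
Bottle of whiskey $51.39: beer, wine and spirits, buyer-exempt → 0% → $0.00
Wall clock $18.06: all other tangible goods → 7.25% → $1.30935
Craft lager (4-pack) $10.20: beer, wine and spirits, buyer-exempt → 0% → $0.00
Six-pack IPA $13.21: beer, wine and spirits, buyer-exempt → 0% → $0.00
Unrounded tax sum = $2.4041 → $2.40

$2.40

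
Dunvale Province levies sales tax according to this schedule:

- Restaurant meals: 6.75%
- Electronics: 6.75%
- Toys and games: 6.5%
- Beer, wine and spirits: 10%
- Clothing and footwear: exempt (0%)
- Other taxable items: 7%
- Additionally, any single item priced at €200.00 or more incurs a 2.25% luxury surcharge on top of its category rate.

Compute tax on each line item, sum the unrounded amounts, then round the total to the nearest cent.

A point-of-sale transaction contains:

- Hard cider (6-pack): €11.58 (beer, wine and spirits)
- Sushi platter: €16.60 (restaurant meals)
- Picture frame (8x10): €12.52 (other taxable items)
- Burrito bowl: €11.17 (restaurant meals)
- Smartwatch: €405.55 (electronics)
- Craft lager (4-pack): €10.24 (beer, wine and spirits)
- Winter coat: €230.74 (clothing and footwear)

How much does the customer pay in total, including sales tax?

€745.02

Hard cider (6-pack) €11.58: beer, wine and spirits → 10% → €1.158
Sushi platter €16.60: restaurant meals → 6.75% → €1.1205
Picture frame (8x10) €12.52: other taxable items → 7% → €0.8764
Burrito bowl €11.17: restaurant meals → 6.75% → €0.753975
Smartwatch €405.55: electronics → 6.75% + 2.25% surcharge = 9% → €36.4995
Craft lager (4-pack) €10.24: beer, wine and spirits → 10% → €1.024
Winter coat €230.74: clothing and footwear → 0% + 2.25% surcharge = 2.25% → €5.19165
Subtotal = €698.40; unrounded tax = €46.624025 → €46.62; total due = €745.02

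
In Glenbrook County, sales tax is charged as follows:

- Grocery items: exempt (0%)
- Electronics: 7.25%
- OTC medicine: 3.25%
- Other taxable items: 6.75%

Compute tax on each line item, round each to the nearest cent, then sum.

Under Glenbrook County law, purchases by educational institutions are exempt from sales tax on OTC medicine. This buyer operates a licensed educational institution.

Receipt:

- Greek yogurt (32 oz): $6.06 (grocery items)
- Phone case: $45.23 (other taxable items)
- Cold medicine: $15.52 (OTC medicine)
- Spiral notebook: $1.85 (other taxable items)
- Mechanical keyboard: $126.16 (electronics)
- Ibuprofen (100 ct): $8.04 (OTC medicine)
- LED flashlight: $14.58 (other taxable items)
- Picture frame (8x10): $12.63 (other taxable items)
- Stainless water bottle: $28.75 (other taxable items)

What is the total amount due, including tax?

$274.91

Greek yogurt (32 oz) $6.06: grocery items → 0% → $0.00
Phone case $45.23: other taxable items → 6.75% → $3.05
Cold medicine $15.52: OTC medicine, buyer-exempt → 0% → $0.00
Spiral notebook $1.85: other taxable items → 6.75% → $0.12
Mechanical keyboard $126.16: electronics → 7.25% → $9.15
Ibuprofen (100 ct) $8.04: OTC medicine, buyer-exempt → 0% → $0.00
LED flashlight $14.58: other taxable items → 6.75% → $0.98
Picture frame (8x10) $12.63: other taxable items → 6.75% → $0.85
Stainless water bottle $28.75: other taxable items → 6.75% → $1.94
Subtotal = $258.82; tax = $16.09; total due = $274.91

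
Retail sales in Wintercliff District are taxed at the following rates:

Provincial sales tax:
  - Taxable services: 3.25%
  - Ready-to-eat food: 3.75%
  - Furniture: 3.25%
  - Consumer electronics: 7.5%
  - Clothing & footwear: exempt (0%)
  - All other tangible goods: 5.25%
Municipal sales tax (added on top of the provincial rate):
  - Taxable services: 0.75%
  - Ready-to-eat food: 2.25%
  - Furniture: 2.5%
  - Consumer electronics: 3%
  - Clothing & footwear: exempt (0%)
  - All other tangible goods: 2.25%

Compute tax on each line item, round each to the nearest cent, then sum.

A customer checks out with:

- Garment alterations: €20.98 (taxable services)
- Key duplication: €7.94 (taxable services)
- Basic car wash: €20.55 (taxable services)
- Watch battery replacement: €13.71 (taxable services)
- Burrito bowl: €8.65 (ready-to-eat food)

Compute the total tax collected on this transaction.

Garment alterations €20.98: taxable services → 3.25% + 0.75% municipal = 4% → €0.84
Key duplication €7.94: taxable services → 3.25% + 0.75% municipal = 4% → €0.32
Basic car wash €20.55: taxable services → 3.25% + 0.75% municipal = 4% → €0.82
Watch battery replacement €13.71: taxable services → 3.25% + 0.75% municipal = 4% → €0.55
Burrito bowl €8.65: ready-to-eat food → 3.75% + 2.25% municipal = 6% → €0.52
Total tax = €0.84 + €0.32 + €0.82 + €0.55 + €0.52 = €3.05

€3.05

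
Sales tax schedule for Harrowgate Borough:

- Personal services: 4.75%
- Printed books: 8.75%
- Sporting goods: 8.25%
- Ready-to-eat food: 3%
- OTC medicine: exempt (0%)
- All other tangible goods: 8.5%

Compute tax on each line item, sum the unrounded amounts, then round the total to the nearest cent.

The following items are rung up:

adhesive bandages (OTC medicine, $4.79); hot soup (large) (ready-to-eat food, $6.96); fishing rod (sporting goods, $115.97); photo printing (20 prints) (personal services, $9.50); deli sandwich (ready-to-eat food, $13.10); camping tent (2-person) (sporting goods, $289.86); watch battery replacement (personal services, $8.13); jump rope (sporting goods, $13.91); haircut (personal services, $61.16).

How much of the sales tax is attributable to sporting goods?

Fishing rod $115.97: sporting goods → 8.25% → $9.567525
Camping tent (2-person) $289.86: sporting goods → 8.25% → $23.91345
Jump rope $13.91: sporting goods → 8.25% → $1.147575
Tax on sporting goods: unrounded sum = $34.62855 → $34.63

$34.63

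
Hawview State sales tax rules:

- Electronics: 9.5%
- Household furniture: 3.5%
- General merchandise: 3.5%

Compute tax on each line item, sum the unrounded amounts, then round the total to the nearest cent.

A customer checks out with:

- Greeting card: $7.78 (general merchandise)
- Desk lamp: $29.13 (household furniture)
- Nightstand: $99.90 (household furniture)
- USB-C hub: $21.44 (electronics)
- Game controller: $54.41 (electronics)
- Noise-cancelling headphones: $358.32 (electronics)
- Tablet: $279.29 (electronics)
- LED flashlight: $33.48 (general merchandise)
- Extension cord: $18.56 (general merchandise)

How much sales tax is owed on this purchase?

Greeting card $7.78: general merchandise → 3.5% → $0.2723
Desk lamp $29.13: household furniture → 3.5% → $1.01955
Nightstand $99.90: household furniture → 3.5% → $3.4965
USB-C hub $21.44: electronics → 9.5% → $2.0368
Game controller $54.41: electronics → 9.5% → $5.16895
Noise-cancelling headphones $358.32: electronics → 9.5% → $34.0404
Tablet $279.29: electronics → 9.5% → $26.53255
LED flashlight $33.48: general merchandise → 3.5% → $1.1718
Extension cord $18.56: general merchandise → 3.5% → $0.6496
Unrounded tax sum = $74.38845 → $74.39

$74.39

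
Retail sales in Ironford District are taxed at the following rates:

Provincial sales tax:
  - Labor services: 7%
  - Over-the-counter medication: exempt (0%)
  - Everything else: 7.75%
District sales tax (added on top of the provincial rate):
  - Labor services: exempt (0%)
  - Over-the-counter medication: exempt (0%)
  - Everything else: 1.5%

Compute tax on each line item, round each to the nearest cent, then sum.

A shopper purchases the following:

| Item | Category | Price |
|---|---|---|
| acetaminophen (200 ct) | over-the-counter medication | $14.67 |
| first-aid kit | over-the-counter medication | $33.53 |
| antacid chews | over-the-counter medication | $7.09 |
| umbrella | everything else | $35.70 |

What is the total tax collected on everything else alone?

Umbrella $35.70: everything else → 7.75% + 1.5% district = 9.25% → $3.30
Tax on everything else = $3.30

$3.30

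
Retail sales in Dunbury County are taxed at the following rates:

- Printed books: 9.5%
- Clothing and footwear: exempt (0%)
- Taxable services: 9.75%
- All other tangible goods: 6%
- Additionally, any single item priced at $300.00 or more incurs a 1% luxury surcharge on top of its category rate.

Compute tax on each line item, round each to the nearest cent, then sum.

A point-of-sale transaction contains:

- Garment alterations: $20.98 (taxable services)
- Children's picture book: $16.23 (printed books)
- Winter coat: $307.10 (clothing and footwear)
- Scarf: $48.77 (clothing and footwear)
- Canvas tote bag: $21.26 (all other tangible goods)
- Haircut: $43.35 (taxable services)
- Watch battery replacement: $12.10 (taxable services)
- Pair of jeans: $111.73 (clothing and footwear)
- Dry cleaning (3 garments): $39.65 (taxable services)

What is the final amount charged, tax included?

$638.39

Garment alterations $20.98: taxable services → 9.75% → $2.05
Children's picture book $16.23: printed books → 9.5% → $1.54
Winter coat $307.10: clothing and footwear → 0% + 1% surcharge = 1% → $3.07
Scarf $48.77: clothing and footwear → 0% → $0.00
Canvas tote bag $21.26: all other tangible goods → 6% → $1.28
Haircut $43.35: taxable services → 9.75% → $4.23
Watch battery replacement $12.10: taxable services → 9.75% → $1.18
Pair of jeans $111.73: clothing and footwear → 0% → $0.00
Dry cleaning (3 garments) $39.65: taxable services → 9.75% → $3.87
Subtotal = $621.17; tax = $17.22; total due = $638.39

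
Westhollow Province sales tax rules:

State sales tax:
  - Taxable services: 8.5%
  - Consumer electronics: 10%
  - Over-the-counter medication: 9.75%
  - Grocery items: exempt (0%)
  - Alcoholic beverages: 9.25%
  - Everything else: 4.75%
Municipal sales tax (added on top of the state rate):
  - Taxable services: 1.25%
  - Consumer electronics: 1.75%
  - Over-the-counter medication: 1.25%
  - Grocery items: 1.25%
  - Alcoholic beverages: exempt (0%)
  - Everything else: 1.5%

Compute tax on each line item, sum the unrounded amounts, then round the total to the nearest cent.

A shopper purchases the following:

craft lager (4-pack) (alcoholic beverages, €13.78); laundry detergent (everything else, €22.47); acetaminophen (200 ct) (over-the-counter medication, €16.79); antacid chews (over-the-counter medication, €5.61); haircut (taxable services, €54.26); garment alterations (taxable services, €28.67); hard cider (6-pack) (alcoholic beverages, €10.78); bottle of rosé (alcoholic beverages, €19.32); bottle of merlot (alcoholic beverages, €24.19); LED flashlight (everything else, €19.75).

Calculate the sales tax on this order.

Craft lager (4-pack) €13.78: alcoholic beverages → 9.25% + 0% municipal = 9.25% → €1.27465
Laundry detergent €22.47: everything else → 4.75% + 1.5% municipal = 6.25% → €1.404375
Acetaminophen (200 ct) €16.79: over-the-counter medication → 9.75% + 1.25% municipal = 11% → €1.8469
Antacid chews €5.61: over-the-counter medication → 9.75% + 1.25% municipal = 11% → €0.6171
Haircut €54.26: taxable services → 8.5% + 1.25% municipal = 9.75% → €5.29035
Garment alterations €28.67: taxable services → 8.5% + 1.25% municipal = 9.75% → €2.795325
Hard cider (6-pack) €10.78: alcoholic beverages → 9.25% + 0% municipal = 9.25% → €0.99715
Bottle of rosé €19.32: alcoholic beverages → 9.25% + 0% municipal = 9.25% → €1.7871
Bottle of merlot €24.19: alcoholic beverages → 9.25% + 0% municipal = 9.25% → €2.237575
LED flashlight €19.75: everything else → 4.75% + 1.5% municipal = 6.25% → €1.234375
Unrounded tax sum = €19.4849 → €19.48

€19.48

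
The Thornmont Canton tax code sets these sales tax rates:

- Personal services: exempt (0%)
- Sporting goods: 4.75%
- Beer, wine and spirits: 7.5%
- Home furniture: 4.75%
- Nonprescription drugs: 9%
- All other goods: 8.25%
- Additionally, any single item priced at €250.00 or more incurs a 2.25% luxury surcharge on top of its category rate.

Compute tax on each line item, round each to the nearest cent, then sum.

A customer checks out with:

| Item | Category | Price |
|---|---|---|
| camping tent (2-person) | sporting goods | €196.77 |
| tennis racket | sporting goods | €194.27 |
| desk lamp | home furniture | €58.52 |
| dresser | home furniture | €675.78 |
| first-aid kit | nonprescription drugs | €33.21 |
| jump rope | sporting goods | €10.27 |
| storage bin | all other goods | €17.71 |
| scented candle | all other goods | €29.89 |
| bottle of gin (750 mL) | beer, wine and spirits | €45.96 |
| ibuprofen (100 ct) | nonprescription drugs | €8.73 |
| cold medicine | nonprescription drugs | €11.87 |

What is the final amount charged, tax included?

Camping tent (2-person) €196.77: sporting goods → 4.75% → €9.35
Tennis racket €194.27: sporting goods → 4.75% → €9.23
Desk lamp €58.52: home furniture → 4.75% → €2.78
Dresser €675.78: home furniture → 4.75% + 2.25% surcharge = 7% → €47.30
First-aid kit €33.21: nonprescription drugs → 9% → €2.99
Jump rope €10.27: sporting goods → 4.75% → €0.49
Storage bin €17.71: all other goods → 8.25% → €1.46
Scented candle €29.89: all other goods → 8.25% → €2.47
Bottle of gin (750 mL) €45.96: beer, wine and spirits → 7.5% → €3.45
Ibuprofen (100 ct) €8.73: nonprescription drugs → 9% → €0.79
Cold medicine €11.87: nonprescription drugs → 9% → €1.07
Subtotal = €1282.98; tax = €81.38; total due = €1364.36

€1364.36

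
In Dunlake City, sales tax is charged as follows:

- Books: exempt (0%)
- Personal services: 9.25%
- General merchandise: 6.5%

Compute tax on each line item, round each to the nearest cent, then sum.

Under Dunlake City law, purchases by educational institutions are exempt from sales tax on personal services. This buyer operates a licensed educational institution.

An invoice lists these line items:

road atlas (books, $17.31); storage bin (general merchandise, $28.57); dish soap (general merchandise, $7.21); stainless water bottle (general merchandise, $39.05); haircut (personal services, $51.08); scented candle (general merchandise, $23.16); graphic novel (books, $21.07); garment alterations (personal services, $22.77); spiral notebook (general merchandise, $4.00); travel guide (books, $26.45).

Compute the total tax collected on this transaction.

$6.64

Road atlas $17.31: books → 0% → $0.00
Storage bin $28.57: general merchandise → 6.5% → $1.86
Dish soap $7.21: general merchandise → 6.5% → $0.47
Stainless water bottle $39.05: general merchandise → 6.5% → $2.54
Haircut $51.08: personal services, buyer-exempt → 0% → $0.00
Scented candle $23.16: general merchandise → 6.5% → $1.51
Graphic novel $21.07: books → 0% → $0.00
Garment alterations $22.77: personal services, buyer-exempt → 0% → $0.00
Spiral notebook $4.00: general merchandise → 6.5% → $0.26
Travel guide $26.45: books → 0% → $0.00
Total tax = $1.86 + $0.47 + $2.54 + $1.51 + $0.26 = $6.64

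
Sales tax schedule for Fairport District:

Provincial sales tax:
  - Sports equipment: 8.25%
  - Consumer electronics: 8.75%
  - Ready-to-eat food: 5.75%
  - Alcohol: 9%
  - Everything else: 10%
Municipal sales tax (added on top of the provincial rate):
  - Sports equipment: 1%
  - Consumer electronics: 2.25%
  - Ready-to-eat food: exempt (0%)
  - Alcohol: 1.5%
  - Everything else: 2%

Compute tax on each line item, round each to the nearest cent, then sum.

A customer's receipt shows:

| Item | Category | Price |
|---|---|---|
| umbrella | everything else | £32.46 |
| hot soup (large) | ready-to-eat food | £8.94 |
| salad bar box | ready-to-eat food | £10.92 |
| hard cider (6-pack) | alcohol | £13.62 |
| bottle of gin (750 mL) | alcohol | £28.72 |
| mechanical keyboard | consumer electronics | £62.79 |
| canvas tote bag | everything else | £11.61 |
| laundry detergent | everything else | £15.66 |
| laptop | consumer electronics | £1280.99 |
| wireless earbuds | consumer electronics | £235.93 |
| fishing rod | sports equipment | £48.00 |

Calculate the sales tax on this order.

Umbrella £32.46: everything else → 10% + 2% municipal = 12% → £3.90
Hot soup (large) £8.94: ready-to-eat food → 5.75% + 0% municipal = 5.75% → £0.51
Salad bar box £10.92: ready-to-eat food → 5.75% + 0% municipal = 5.75% → £0.63
Hard cider (6-pack) £13.62: alcohol → 9% + 1.5% municipal = 10.5% → £1.43
Bottle of gin (750 mL) £28.72: alcohol → 9% + 1.5% municipal = 10.5% → £3.02
Mechanical keyboard £62.79: consumer electronics → 8.75% + 2.25% municipal = 11% → £6.91
Canvas tote bag £11.61: everything else → 10% + 2% municipal = 12% → £1.39
Laundry detergent £15.66: everything else → 10% + 2% municipal = 12% → £1.88
Laptop £1280.99: consumer electronics → 8.75% + 2.25% municipal = 11% → £140.91
Wireless earbuds £235.93: consumer electronics → 8.75% + 2.25% municipal = 11% → £25.95
Fishing rod £48.00: sports equipment → 8.25% + 1% municipal = 9.25% → £4.44
Total tax = £3.90 + £0.51 + £0.63 + £1.43 + £3.02 + £6.91 + £1.39 + £1.88 + £140.91 + £25.95 + £4.44 = £190.97

£190.97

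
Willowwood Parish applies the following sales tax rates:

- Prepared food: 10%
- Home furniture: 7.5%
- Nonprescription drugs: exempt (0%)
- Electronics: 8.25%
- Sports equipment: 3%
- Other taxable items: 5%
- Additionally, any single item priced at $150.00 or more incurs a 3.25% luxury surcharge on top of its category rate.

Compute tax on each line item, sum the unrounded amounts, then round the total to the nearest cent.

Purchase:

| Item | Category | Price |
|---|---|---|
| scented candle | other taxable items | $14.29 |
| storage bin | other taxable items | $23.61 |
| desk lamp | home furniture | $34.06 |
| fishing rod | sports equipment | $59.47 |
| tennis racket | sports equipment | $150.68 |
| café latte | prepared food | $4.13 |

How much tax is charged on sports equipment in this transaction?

Fishing rod $59.47: sports equipment → 3% → $1.7841
Tennis racket $150.68: sports equipment → 3% + 3.25% surcharge = 6.25% → $9.4175
Tax on sports equipment: unrounded sum = $11.2016 → $11.20

$11.20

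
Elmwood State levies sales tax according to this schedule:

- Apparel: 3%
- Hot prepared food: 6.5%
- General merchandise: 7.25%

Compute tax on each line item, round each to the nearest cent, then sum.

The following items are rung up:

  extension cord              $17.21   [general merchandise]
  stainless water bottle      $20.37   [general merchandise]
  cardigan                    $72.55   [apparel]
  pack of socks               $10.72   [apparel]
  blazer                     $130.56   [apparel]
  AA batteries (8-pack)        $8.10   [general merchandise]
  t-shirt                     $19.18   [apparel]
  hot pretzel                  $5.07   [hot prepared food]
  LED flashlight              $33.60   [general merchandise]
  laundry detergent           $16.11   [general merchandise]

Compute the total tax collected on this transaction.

Extension cord $17.21: general merchandise → 7.25% → $1.25
Stainless water bottle $20.37: general merchandise → 7.25% → $1.48
Cardigan $72.55: apparel → 3% → $2.18
Pack of socks $10.72: apparel → 3% → $0.32
Blazer $130.56: apparel → 3% → $3.92
AA batteries (8-pack) $8.10: general merchandise → 7.25% → $0.59
T-shirt $19.18: apparel → 3% → $0.58
Hot pretzel $5.07: hot prepared food → 6.5% → $0.33
LED flashlight $33.60: general merchandise → 7.25% → $2.44
Laundry detergent $16.11: general merchandise → 7.25% → $1.17
Total tax = $1.25 + $1.48 + $2.18 + $0.32 + $3.92 + $0.59 + $0.58 + $0.33 + $2.44 + $1.17 = $14.26

$14.26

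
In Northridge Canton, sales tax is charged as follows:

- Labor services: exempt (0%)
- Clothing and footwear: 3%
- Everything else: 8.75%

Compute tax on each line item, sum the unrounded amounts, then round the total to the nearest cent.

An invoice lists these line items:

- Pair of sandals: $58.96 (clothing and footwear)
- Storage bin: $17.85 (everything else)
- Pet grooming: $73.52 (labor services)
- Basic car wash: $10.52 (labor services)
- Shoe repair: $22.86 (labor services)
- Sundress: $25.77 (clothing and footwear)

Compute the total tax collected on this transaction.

Pair of sandals $58.96: clothing and footwear → 3% → $1.7688
Storage bin $17.85: everything else → 8.75% → $1.561875
Pet grooming $73.52: labor services → 0% → $0.00
Basic car wash $10.52: labor services → 0% → $0.00
Shoe repair $22.86: labor services → 0% → $0.00
Sundress $25.77: clothing and footwear → 3% → $0.7731
Unrounded tax sum = $4.103775 → $4.10

$4.10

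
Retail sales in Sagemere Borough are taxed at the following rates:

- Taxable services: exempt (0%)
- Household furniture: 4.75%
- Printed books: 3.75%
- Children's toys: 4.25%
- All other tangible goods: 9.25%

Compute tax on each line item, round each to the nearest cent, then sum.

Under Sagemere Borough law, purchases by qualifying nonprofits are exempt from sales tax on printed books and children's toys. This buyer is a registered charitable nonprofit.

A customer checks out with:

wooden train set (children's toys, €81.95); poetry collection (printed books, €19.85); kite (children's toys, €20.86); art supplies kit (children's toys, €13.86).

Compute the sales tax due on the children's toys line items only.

Wooden train set €81.95: children's toys, buyer-exempt → 0% → €0.00
Kite €20.86: children's toys, buyer-exempt → 0% → €0.00
Art supplies kit €13.86: children's toys, buyer-exempt → 0% → €0.00
Tax on children's toys = €0.00 + €0.00 + €0.00 = €0.00

€0.00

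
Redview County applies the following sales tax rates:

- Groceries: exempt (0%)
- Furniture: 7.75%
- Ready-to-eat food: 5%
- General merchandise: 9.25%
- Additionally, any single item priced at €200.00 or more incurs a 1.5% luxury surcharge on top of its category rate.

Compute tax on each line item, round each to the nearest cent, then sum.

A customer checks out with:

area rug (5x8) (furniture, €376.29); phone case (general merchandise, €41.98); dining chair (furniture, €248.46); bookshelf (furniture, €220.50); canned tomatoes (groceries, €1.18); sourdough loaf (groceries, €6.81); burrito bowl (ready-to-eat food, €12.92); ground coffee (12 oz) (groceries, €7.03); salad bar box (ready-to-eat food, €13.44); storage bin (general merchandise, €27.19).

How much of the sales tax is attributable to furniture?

Area rug (5x8) €376.29: furniture → 7.75% + 1.5% surcharge = 9.25% → €34.81
Dining chair €248.46: furniture → 7.75% + 1.5% surcharge = 9.25% → €22.98
Bookshelf €220.50: furniture → 7.75% + 1.5% surcharge = 9.25% → €20.40
Tax on furniture = €34.81 + €22.98 + €20.40 = €78.19

€78.19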